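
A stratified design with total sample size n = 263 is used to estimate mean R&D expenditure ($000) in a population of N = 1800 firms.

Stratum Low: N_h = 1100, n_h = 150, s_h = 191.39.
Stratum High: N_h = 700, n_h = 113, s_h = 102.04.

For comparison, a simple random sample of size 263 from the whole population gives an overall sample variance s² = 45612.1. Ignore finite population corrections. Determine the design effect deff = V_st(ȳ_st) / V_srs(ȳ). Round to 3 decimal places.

deff ≈ 0.606

V̂(ȳ_st) = Σ W_h² s_h²/n_h, with W_h = N_h/N and N = 1800:
  stratum Low: (1100/1800)²·191.39²/150 = 91.1985
  stratum High: (700/1800)²·102.04²/113 = 13.9352
V_st = 105.134
V_srs = s²/n = 45612.1/263 = 173.43
deff = V_st / V_srs = 105.134/173.43 = 0.6062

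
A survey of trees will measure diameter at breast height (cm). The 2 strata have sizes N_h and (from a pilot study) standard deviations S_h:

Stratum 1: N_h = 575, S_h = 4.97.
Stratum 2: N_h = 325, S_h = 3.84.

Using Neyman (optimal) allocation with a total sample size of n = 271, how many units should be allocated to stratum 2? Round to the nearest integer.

82

Neyman allocation: n_h = n · N_h S_h / Σ N_i S_i, with n = 271.
  stratum 1: N_h·S_h = 575·4.97 = 2857.75
  stratum 2: N_h·S_h = 325·3.84 = 1248.00
Σ N_h S_h = 4105.75
n for stratum 2 = 271·1248.00/4105.75 = 82.374 → 82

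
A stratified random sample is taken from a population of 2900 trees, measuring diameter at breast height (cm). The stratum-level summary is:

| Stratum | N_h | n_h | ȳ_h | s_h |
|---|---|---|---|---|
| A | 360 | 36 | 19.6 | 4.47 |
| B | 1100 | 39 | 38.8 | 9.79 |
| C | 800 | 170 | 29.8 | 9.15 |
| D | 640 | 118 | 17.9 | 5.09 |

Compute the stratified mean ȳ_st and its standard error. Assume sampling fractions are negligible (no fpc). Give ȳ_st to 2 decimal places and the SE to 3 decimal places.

ȳ_st ≈ 29.32, SE ≈ 0.641

ȳ_st = Σ W_h ȳ_h = (360·19.6 + 1100·38.8 + 800·29.8 + 640·17.9)/2900 = 29.32138
V̂(ȳ_st) = Σ W_h² s_h²/n_h, with W_h = N_h/N and N = 2900:
  stratum A: (360/2900)²·4.47²/36 = 0.00855306
  stratum B: (1100/2900)²·9.79²/39 = 0.353582
  stratum C: (800/2900)²·9.15²/170 = 0.0374781
  stratum D: (640/2900)²·5.09²/118 = 0.0106934
V̂(ȳ_st) = 0.410307
SE(ȳ_st) = √0.410307 = 0.640552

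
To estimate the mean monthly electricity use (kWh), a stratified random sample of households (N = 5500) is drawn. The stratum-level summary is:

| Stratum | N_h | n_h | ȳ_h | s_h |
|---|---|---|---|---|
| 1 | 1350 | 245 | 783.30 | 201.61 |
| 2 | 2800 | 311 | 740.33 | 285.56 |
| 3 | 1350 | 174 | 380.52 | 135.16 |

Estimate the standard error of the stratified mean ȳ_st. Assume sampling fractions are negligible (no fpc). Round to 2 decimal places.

V̂(ȳ_st) = Σ W_h² s_h²/n_h, with W_h = N_h/N and N = 5500:
  stratum 1: (1350/5500)²·201.61²/245 = 9.9954
  stratum 2: (2800/5500)²·285.56²/311 = 67.9556
  stratum 3: (1350/5500)²·135.16²/174 = 6.32542
V̂(ȳ_st) = 84.2764
SE(ȳ_st) = √84.2764 = 9.18022

SE(ȳ_st) ≈ 9.18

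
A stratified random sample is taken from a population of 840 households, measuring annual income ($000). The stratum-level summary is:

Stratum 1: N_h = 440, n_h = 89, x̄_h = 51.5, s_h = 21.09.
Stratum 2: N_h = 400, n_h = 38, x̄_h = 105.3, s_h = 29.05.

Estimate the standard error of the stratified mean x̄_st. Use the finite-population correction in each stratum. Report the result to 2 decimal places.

SE(x̄_st) ≈ 2.38

V̂(x̄_st) = Σ W_h² (1 − n_h/N_h) s_h²/n_h, with W_h = N_h/N and N = 840:
  stratum 1: (440/840)²·(1 − 89/440)·21.09²/89 = 1.09387
  stratum 2: (400/840)²·(1 − 38/400)·29.05²/38 = 4.55742
V̂(x̄_st) = 5.65128
SE(x̄_st) = √5.65128 = 2.37724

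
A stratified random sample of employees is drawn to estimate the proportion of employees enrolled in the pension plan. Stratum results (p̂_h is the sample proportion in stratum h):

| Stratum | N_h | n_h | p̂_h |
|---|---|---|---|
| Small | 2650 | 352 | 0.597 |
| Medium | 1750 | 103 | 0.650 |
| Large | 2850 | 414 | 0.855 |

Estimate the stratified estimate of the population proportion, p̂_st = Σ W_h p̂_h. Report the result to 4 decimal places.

N = 7250; stratum weights W_h = N_h/N.
p̂_st = Σ W_h p̂_h = (2650·0.597 + 1750·0.650 + 2850·0.855)/7250 = 0.71121

p̂_st ≈ 0.7112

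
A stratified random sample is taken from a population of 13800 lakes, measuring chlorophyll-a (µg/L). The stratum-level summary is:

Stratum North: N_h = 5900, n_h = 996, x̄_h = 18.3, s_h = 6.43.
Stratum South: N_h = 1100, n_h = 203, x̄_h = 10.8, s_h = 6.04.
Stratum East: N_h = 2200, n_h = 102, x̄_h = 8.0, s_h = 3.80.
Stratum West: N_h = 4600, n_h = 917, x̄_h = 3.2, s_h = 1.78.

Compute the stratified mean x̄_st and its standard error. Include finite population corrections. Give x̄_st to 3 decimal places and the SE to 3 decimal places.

x̄_st = Σ W_h x̄_h = (5900·18.3 + 1100·10.8 + 2200·8.0 + 4600·3.2)/13800 = 11.02681
V̂(x̄_st) = Σ W_h² (1 − n_h/N_h) s_h²/n_h, with W_h = N_h/N and N = 13800:
  stratum North: (5900/13800)²·(1 − 996/5900)·6.43²/996 = 0.00630677
  stratum South: (1100/13800)²·(1 − 203/1100)·6.04²/203 = 0.000931118
  stratum East: (2200/13800)²·(1 − 102/2200)·3.80²/102 = 0.00343113
  stratum West: (4600/13800)²·(1 − 917/4600)·1.78²/917 = 0.000307377
V̂(x̄_st) = 0.0109764
SE(x̄_st) = √0.0109764 = 0.104768

x̄_st ≈ 11.027, SE ≈ 0.105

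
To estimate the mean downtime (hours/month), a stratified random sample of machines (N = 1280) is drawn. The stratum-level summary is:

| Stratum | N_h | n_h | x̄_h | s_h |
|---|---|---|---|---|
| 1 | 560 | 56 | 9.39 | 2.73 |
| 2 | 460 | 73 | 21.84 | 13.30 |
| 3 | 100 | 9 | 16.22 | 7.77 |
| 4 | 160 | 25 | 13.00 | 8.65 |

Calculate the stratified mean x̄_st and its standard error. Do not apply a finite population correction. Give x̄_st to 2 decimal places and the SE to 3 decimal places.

x̄_st = Σ W_h x̄_h = (560·9.39 + 460·21.84 + 100·16.22 + 160·13.00)/1280 = 14.84906
V̂(x̄_st) = Σ W_h² s_h²/n_h, with W_h = N_h/N and N = 1280:
  stratum 1: (560/1280)²·2.73²/56 = 0.0254738
  stratum 2: (460/1280)²·13.30²/73 = 0.312951
  stratum 3: (100/1280)²·7.77²/9 = 0.040943
  stratum 4: (160/1280)²·8.65²/25 = 0.0467641
V̂(x̄_st) = 0.426132
SE(x̄_st) = √0.426132 = 0.652788

x̄_st ≈ 14.85, SE ≈ 0.653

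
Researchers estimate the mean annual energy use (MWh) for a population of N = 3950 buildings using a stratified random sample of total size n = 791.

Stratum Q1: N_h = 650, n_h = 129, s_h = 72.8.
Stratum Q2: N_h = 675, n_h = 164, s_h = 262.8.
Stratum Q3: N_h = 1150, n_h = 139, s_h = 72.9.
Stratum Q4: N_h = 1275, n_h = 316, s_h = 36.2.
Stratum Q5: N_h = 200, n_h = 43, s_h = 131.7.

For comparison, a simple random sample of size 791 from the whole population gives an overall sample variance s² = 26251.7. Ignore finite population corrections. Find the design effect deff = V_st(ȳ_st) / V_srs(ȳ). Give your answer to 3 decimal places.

V̂(ȳ_st) = Σ W_h² s_h²/n_h, with W_h = N_h/N and N = 3950:
  stratum Q1: (650/3950)²·72.8²/129 = 1.11251
  stratum Q2: (675/3950)²·262.8²/164 = 12.2976
  stratum Q3: (1150/3950)²·72.9²/139 = 3.24072
  stratum Q4: (1275/3950)²·36.2²/316 = 0.432072
  stratum Q5: (200/3950)²·131.7²/43 = 1.03412
V_st = 18.117
V_srs = s²/n = 26251.7/791 = 33.188
deff = V_st / V_srs = 18.117/33.188 = 0.5459

deff ≈ 0.546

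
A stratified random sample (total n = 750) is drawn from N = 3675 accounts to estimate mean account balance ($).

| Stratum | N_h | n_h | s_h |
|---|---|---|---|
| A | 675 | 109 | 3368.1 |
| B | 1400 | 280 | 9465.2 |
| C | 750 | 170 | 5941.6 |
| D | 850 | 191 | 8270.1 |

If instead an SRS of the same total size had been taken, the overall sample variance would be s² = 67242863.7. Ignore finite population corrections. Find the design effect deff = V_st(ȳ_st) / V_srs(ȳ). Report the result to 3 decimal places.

V̂(ȳ_st) = Σ W_h² s_h²/n_h, with W_h = N_h/N and N = 3675:
  stratum A: (675/3675)²·3368.1²/109 = 3511.04
  stratum B: (1400/3675)²·9465.2²/280 = 46434.7
  stratum C: (750/3675)²·5941.6²/170 = 8649
  stratum D: (850/3675)²·8270.1²/191 = 19156.3
V_st = 77751.1
V_srs = s²/n = 67242863.7/750 = 89657.2
deff = V_st / V_srs = 77751.1/89657.2 = 0.8672

deff ≈ 0.867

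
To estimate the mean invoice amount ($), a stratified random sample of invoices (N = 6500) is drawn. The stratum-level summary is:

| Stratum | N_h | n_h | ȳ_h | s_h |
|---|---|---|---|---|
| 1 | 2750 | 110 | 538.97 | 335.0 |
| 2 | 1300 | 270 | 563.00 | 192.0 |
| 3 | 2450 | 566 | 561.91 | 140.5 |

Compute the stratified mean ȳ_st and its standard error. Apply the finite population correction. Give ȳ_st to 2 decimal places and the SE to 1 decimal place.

ȳ_st = Σ W_h ȳ_h = (2750·538.97 + 1300·563.00 + 2450·561.91)/6500 = 552.42262
V̂(ȳ_st) = Σ W_h² (1 − n_h/N_h) s_h²/n_h, with W_h = N_h/N and N = 6500:
  stratum 1: (2750/6500)²·(1 − 110/2750)·335.0²/110 = 175.31
  stratum 2: (1300/6500)²·(1 − 270/1300)·192.0²/270 = 4.32706
  stratum 3: (2450/6500)²·(1 − 566/2450)·140.5²/566 = 3.81028
V̂(ȳ_st) = 183.447
SE(ȳ_st) = √183.447 = 13.5443

ȳ_st ≈ 552.42, SE ≈ 13.5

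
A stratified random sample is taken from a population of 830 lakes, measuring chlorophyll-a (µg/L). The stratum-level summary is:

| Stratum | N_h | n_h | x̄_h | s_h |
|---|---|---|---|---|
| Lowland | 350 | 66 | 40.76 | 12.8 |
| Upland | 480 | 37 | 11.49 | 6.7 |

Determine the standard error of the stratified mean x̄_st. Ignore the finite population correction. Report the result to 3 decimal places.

V̂(x̄_st) = Σ W_h² s_h²/n_h, with W_h = N_h/N and N = 830:
  stratum Lowland: (350/830)²·12.8²/66 = 0.441424
  stratum Upland: (480/830)²·6.7²/37 = 0.405765
V̂(x̄_st) = 0.847189
SE(x̄_st) = √0.847189 = 0.920428

SE(x̄_st) ≈ 0.920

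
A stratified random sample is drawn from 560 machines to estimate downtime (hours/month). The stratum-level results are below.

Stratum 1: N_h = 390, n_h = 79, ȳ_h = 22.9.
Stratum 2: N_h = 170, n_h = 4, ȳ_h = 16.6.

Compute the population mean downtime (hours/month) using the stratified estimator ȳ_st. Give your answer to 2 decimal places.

ȳ_st ≈ 20.99

N = Σ N_h = 560. Stratum weights W_h = N_h/N.
ȳ_st = (390·22.9 + 170·16.6) / 560 = 20.9875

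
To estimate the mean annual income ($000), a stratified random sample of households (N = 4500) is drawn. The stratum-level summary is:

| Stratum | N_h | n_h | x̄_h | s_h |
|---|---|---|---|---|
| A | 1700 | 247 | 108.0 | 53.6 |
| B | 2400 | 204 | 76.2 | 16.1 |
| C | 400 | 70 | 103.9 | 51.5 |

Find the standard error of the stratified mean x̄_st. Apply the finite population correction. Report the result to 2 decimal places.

V̂(x̄_st) = Σ W_h² (1 − n_h/N_h) s_h²/n_h, with W_h = N_h/N and N = 4500:
  stratum A: (1700/4500)²·(1 − 247/1700)·53.6²/247 = 1.4188
  stratum B: (2400/4500)²·(1 − 204/2400)·16.1²/204 = 0.330705
  stratum C: (400/4500)²·(1 − 70/400)·51.5²/70 = 0.246982
V̂(x̄_st) = 1.99649
SE(x̄_st) = √1.99649 = 1.41297

SE(x̄_st) ≈ 1.41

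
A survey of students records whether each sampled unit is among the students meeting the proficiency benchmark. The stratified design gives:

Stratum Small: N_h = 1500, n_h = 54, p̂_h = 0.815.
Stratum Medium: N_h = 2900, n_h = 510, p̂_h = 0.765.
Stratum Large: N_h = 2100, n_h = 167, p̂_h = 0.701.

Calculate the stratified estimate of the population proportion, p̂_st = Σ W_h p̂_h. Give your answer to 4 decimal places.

p̂_st ≈ 0.7559

N = 6500; stratum weights W_h = N_h/N.
p̂_st = Σ W_h p̂_h = (1500·0.815 + 2900·0.765 + 2100·0.701)/6500 = 0.75586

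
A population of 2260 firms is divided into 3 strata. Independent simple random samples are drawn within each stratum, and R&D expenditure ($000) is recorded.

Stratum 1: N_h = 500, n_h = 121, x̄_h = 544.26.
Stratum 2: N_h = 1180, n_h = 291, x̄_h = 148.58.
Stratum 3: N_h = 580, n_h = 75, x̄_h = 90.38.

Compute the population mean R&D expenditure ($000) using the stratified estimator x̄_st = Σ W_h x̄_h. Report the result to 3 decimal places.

x̄_st ≈ 221.184

N = Σ N_h = 2260. Stratum weights W_h = N_h/N.
x̄_st = (500·544.26 + 1180·148.58 + 580·90.38) / 2260 = 221.18354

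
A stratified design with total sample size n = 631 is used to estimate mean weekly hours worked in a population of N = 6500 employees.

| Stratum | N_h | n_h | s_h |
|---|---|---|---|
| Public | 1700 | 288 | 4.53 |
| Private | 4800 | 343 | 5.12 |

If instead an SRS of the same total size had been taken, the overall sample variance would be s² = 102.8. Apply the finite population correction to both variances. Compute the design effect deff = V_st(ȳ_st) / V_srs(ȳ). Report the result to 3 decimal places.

deff ≈ 0.291

V̂(ȳ_st) = Σ W_h² (1 − n_h/N_h) s_h²/n_h, with W_h = N_h/N and N = 6500:
  stratum Public: (1700/6500)²·(1 − 288/1700)·4.53²/288 = 0.00404819
  stratum Private: (4800/6500)²·(1 − 343/4800)·5.12²/343 = 0.0386993
V_st = 0.0427475
V_srs = (1 − 631/6500)·102.8/631 = 0.147101
deff = V_st / V_srs = 0.0427475/0.147101 = 0.2906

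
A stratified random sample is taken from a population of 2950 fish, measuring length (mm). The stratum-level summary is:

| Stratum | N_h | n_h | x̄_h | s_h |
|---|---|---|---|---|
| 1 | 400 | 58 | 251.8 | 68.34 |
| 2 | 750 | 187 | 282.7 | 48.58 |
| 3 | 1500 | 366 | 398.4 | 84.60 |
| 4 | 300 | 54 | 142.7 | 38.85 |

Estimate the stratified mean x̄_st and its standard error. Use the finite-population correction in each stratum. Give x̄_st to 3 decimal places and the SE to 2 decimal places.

x̄_st ≈ 323.103, SE ≈ 2.44

x̄_st = Σ W_h x̄_h = (400·251.8 + 750·282.7 + 1500·398.4 + 300·142.7)/2950 = 323.10339
V̂(x̄_st) = Σ W_h² (1 − n_h/N_h) s_h²/n_h, with W_h = N_h/N and N = 2950:
  stratum 1: (400/2950)²·(1 − 58/400)·68.34²/58 = 1.2658
  stratum 2: (750/2950)²·(1 − 187/750)·48.58²/187 = 0.612349
  stratum 3: (1500/2950)²·(1 − 366/1500)·84.60²/366 = 3.82226
  stratum 4: (300/2950)²·(1 − 54/300)·38.85²/54 = 0.237029
V̂(x̄_st) = 5.93743
SE(x̄_st) = √5.93743 = 2.43668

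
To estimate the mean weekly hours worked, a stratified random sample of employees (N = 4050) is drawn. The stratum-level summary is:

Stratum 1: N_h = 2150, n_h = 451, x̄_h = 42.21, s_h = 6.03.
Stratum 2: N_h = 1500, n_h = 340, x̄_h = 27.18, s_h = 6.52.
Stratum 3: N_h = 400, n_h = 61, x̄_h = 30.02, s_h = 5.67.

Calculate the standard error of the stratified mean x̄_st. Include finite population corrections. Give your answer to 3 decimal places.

V̂(x̄_st) = Σ W_h² (1 − n_h/N_h) s_h²/n_h, with W_h = N_h/N and N = 4050:
  stratum 1: (2150/4050)²·(1 − 451/2150)·6.03²/451 = 0.0179548
  stratum 2: (1500/4050)²·(1 − 340/1500)·6.52²/340 = 0.0132634
  stratum 3: (400/4050)²·(1 − 61/400)·5.67²/61 = 0.00435698
V̂(x̄_st) = 0.0355752
SE(x̄_st) = √0.0355752 = 0.188614

SE(x̄_st) ≈ 0.189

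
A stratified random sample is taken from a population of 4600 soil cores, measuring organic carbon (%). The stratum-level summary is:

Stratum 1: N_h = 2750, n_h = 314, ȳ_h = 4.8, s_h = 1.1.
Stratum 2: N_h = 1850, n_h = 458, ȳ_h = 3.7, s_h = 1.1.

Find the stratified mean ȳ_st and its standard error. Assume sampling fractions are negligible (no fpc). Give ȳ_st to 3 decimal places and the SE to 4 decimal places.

ȳ_st = Σ W_h ȳ_h = (2750·4.8 + 1850·3.7)/4600 = 4.35761
V̂(ȳ_st) = Σ W_h² s_h²/n_h, with W_h = N_h/N and N = 4600:
  stratum 1: (2750/4600)²·1.1²/314 = 0.00137723
  stratum 2: (1850/4600)²·1.1²/458 = 0.000427315
V̂(ȳ_st) = 0.00180454
SE(ȳ_st) = √0.00180454 = 0.0424799

ȳ_st ≈ 4.358, SE ≈ 0.0425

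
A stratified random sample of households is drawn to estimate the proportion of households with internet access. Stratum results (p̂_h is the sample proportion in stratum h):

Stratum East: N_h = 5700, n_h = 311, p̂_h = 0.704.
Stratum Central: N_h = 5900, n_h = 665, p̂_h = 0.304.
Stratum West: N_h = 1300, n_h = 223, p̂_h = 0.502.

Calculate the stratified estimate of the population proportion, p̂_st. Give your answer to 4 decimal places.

p̂_st ≈ 0.5007

N = 12900; stratum weights W_h = N_h/N.
p̂_st = Σ W_h p̂_h = (5700·0.704 + 5900·0.304 + 1300·0.502)/12900 = 0.50070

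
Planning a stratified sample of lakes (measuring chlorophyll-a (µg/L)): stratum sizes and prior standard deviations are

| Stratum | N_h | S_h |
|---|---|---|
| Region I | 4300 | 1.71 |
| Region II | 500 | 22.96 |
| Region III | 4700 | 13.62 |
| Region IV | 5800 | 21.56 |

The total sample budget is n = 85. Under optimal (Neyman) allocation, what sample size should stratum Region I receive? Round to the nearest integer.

Neyman allocation: n_h = n · N_h S_h / Σ N_i S_i, with n = 85.
  stratum Region I: N_h·S_h = 4300·1.71 = 7353.00
  stratum Region II: N_h·S_h = 500·22.96 = 11480.00
  stratum Region III: N_h·S_h = 4700·13.62 = 64014.00
  stratum Region IV: N_h·S_h = 5800·21.56 = 125048.00
Σ N_h S_h = 207895.00
n for stratum Region I = 85·7353.00/207895.00 = 3.006 → 3

3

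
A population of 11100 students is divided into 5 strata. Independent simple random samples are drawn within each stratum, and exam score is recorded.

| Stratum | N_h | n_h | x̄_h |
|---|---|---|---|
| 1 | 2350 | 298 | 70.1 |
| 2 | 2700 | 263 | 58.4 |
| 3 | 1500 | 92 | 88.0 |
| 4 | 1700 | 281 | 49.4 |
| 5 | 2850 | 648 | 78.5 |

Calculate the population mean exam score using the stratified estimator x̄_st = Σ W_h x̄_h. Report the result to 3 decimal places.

N = Σ N_h = 11100. Stratum weights W_h = N_h/N.
x̄_st = (2350·70.1 + 2700·58.4 + 1500·88.0 + 1700·49.4 + 2850·78.5) / 11100 = 68.65946

x̄_st ≈ 68.659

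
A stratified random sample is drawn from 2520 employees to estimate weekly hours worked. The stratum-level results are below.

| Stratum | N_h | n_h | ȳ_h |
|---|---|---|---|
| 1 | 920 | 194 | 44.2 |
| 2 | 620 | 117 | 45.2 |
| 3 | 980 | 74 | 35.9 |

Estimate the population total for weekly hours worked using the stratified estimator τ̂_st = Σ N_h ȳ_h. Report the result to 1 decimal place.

τ̂_st ≈ 103870.0

τ̂_st = Σ N_h ȳ_h = 920·44.2 + 620·45.2 + 980·35.9 = 103870.0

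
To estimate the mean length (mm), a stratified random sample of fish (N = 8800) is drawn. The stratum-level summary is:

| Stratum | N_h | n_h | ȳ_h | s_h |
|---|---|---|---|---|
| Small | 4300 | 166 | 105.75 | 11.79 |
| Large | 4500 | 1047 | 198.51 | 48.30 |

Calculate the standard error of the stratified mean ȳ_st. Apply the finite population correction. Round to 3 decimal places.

V̂(ȳ_st) = Σ W_h² (1 − n_h/N_h) s_h²/n_h, with W_h = N_h/N and N = 8800:
  stratum Small: (4300/8800)²·(1 − 166/4300)·11.79²/166 = 0.192218
  stratum Large: (4500/8800)²·(1 − 1047/4500)·48.30²/1047 = 0.447086
V̂(ȳ_st) = 0.639304
SE(ȳ_st) = √0.639304 = 0.799565

SE(ȳ_st) ≈ 0.800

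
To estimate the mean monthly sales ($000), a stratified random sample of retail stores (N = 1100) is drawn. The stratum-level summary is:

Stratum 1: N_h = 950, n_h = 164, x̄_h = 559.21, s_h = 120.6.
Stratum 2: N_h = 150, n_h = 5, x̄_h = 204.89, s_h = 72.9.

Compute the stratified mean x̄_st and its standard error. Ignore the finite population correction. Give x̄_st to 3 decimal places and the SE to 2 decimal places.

x̄_st ≈ 510.894, SE ≈ 9.27

x̄_st = Σ W_h x̄_h = (950·559.21 + 150·204.89)/1100 = 510.89364
V̂(x̄_st) = Σ W_h² s_h²/n_h, with W_h = N_h/N and N = 1100:
  stratum 1: (950/1100)²·120.6²/164 = 66.1474
  stratum 2: (150/1100)²·72.9²/5 = 19.7643
V̂(x̄_st) = 85.9117
SE(x̄_st) = √85.9117 = 9.26886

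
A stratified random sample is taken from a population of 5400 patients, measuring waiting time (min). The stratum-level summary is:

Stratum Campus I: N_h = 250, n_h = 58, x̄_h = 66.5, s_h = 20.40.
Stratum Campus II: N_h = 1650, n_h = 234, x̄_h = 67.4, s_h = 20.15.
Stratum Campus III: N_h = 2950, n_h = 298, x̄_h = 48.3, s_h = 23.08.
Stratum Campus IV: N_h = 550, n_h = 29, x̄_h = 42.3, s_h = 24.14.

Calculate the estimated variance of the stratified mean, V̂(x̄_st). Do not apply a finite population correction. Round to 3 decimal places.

V̂(x̄_st) ≈ 0.919

V̂(x̄_st) = Σ W_h² s_h²/n_h, with W_h = N_h/N and N = 5400:
  stratum Campus I: (250/5400)²·20.40²/58 = 0.0153789
  stratum Campus II: (1650/5400)²·20.15²/234 = 0.162
  stratum Campus III: (2950/5400)²·23.08²/298 = 0.533472
  stratum Campus IV: (550/5400)²·24.14²/29 = 0.208456
V̂(x̄_st) = 0.919307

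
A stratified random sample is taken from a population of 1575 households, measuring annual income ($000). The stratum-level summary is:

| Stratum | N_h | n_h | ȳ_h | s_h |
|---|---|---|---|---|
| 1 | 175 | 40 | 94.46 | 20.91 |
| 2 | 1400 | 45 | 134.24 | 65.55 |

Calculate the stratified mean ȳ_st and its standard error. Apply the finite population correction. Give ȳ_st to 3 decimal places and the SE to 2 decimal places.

ȳ_st = Σ W_h ȳ_h = (175·94.46 + 1400·134.24)/1575 = 129.82000
V̂(ȳ_st) = Σ W_h² (1 − n_h/N_h) s_h²/n_h, with W_h = N_h/N and N = 1575:
  stratum 1: (175/1575)²·(1 − 40/175)·20.91²/40 = 0.104102
  stratum 2: (1400/1575)²·(1 − 45/1400)·65.55²/45 = 73.0195
V̂(ȳ_st) = 73.1236
SE(ȳ_st) = √73.1236 = 8.55124

ȳ_st ≈ 129.820, SE ≈ 8.55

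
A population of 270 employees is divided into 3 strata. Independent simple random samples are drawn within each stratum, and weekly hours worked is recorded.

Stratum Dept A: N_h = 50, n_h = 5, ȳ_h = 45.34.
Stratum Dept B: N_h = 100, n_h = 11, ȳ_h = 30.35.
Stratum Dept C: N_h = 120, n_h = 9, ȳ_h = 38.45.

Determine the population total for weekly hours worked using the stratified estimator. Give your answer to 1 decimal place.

τ̂_st ≈ 9916.0

τ̂_st = Σ N_h ȳ_h = 50·45.34 + 100·30.35 + 120·38.45 = 9916.0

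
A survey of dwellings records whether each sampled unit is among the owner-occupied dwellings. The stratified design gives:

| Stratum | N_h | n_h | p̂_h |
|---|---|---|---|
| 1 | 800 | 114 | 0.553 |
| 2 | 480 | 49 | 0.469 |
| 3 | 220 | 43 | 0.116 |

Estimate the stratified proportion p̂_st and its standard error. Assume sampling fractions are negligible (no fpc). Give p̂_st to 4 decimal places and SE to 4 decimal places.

p̂_st ≈ 0.4620, SE ≈ 0.0347

N = 1500; stratum weights W_h = N_h/N.
p̂_st = Σ W_h p̂_h = (800·0.553 + 480·0.469 + 220·0.116)/1500 = 0.46203
V̂(p̂_st) = Σ W_h² p̂_h(1−p̂_h)/(n_h−1):
  stratum 1: (800/1500)²·0.553·0.447/113 = 0.000622231
  stratum 2: (480/1500)²·0.469·0.531/48 = 0.000531283
  stratum 3: (220/1500)²·0.116·0.884/42 = 5.25199e-05
V̂(p̂_st) = 0.00120603; SE = √V̂ = 0.034728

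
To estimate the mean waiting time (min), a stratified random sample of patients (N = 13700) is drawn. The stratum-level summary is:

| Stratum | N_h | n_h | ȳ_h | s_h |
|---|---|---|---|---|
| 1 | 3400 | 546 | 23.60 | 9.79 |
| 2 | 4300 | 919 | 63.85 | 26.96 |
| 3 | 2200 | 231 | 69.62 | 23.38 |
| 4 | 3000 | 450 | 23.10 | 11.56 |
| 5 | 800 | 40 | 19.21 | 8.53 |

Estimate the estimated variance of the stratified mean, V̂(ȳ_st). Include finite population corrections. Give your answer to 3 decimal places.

V̂(ȳ_st) = Σ W_h² (1 − n_h/N_h) s_h²/n_h, with W_h = N_h/N and N = 13700:
  stratum 1: (3400/13700)²·(1 − 546/3400)·9.79²/546 = 0.00907537
  stratum 2: (4300/13700)²·(1 − 919/4300)·26.96²/919 = 0.0612628
  stratum 3: (2200/13700)²·(1 − 231/2200)·23.38²/231 = 0.054614
  stratum 4: (3000/13700)²·(1 − 450/3000)·11.56²/450 = 0.0121038
  stratum 5: (800/13700)²·(1 − 40/800)·8.53²/40 = 0.00589251
V̂(ȳ_st) = 0.142949

V̂(ȳ_st) ≈ 0.143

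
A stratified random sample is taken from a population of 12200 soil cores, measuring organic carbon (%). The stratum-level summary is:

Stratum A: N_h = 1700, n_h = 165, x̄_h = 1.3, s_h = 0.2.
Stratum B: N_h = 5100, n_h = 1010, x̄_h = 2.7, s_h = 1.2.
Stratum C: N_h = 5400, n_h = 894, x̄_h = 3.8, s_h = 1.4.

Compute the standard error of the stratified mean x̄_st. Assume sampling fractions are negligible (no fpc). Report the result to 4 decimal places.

SE(x̄_st) ≈ 0.0261

V̂(x̄_st) = Σ W_h² s_h²/n_h, with W_h = N_h/N and N = 12200:
  stratum A: (1700/12200)²·0.2²/165 = 4.70711e-06
  stratum B: (5100/12200)²·1.2²/1010 = 0.000249151
  stratum C: (5400/12200)²·1.4²/894 = 0.000429523
V̂(x̄_st) = 0.000683381
SE(x̄_st) = √0.000683381 = 0.0261415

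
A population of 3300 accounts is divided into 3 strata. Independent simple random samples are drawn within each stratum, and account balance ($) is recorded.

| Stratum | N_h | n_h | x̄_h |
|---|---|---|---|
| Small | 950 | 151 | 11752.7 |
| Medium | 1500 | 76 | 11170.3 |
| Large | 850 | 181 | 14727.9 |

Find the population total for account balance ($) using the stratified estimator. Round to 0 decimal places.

τ̂_st = Σ N_h x̄_h = 950·11752.7 + 1500·11170.3 + 850·14727.9 = 40439230

τ̂_st ≈ 40439230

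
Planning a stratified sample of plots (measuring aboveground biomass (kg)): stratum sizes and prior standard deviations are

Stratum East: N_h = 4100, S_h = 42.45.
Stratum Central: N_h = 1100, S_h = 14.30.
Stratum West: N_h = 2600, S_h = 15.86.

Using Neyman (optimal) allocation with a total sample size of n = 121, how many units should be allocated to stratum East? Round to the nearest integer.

91

Neyman allocation: n_h = n · N_h S_h / Σ N_i S_i, with n = 121.
  stratum East: N_h·S_h = 4100·42.45 = 174045.00
  stratum Central: N_h·S_h = 1100·14.30 = 15730.00
  stratum West: N_h·S_h = 2600·15.86 = 41236.00
Σ N_h S_h = 231011.00
n for stratum East = 121·174045.00/231011.00 = 91.162 → 91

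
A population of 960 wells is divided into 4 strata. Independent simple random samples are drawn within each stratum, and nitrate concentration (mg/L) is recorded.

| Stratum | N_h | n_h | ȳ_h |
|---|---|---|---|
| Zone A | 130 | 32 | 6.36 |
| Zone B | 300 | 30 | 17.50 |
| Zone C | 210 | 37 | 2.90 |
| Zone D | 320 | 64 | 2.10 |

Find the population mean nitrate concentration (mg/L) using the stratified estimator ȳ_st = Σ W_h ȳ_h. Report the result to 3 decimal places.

N = Σ N_h = 960. Stratum weights W_h = N_h/N.
ȳ_st = (130·6.36 + 300·17.50 + 210·2.90 + 320·2.10) / 960 = 7.66438

ȳ_st ≈ 7.664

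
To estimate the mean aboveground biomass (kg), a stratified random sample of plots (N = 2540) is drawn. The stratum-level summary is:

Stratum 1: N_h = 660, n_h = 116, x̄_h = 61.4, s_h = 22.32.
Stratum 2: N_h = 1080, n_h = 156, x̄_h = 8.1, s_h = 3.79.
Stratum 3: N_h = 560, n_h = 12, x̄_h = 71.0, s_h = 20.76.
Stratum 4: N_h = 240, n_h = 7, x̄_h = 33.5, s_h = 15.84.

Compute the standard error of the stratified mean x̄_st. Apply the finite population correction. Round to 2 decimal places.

SE(x̄_st) ≈ 1.51

V̂(x̄_st) = Σ W_h² (1 − n_h/N_h) s_h²/n_h, with W_h = N_h/N and N = 2540:
  stratum 1: (660/2540)²·(1 − 116/660)·22.32²/116 = 0.239004
  stratum 2: (1080/2540)²·(1 − 156/1080)·3.79²/156 = 0.0142424
  stratum 3: (560/2540)²·(1 − 12/560)·20.76²/12 = 1.70834
  stratum 4: (240/2540)²·(1 − 7/240)·15.84²/7 = 0.310679
V̂(x̄_st) = 2.27227
SE(x̄_st) = √2.27227 = 1.5074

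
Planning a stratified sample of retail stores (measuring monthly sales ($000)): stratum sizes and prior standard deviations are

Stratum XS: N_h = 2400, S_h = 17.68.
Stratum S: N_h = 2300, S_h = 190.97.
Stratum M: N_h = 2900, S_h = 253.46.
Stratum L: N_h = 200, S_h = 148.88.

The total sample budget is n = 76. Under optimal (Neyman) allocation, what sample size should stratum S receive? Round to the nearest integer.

Neyman allocation: n_h = n · N_h S_h / Σ N_i S_i, with n = 76.
  stratum XS: N_h·S_h = 2400·17.68 = 42432.00
  stratum S: N_h·S_h = 2300·190.97 = 439231.00
  stratum M: N_h·S_h = 2900·253.46 = 735034.00
  stratum L: N_h·S_h = 200·148.88 = 29776.00
Σ N_h S_h = 1246473.00
n for stratum S = 76·439231.00/1246473.00 = 26.781 → 27

27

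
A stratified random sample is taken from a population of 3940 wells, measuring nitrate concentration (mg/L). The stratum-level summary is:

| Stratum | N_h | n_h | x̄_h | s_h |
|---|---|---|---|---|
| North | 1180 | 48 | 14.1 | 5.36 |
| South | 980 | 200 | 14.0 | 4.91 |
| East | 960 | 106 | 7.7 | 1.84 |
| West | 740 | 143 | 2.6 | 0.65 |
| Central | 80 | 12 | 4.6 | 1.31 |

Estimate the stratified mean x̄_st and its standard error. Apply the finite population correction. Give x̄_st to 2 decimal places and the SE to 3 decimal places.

x̄_st ≈ 10.16, SE ≈ 0.243

x̄_st = Σ W_h x̄_h = (1180·14.1 + 980·14.0 + 960·7.7 + 740·2.6 + 80·4.6)/3940 = 10.16294
V̂(x̄_st) = Σ W_h² (1 − n_h/N_h) s_h²/n_h, with W_h = N_h/N and N = 3940:
  stratum North: (1180/3940)²·(1 − 48/1180)·5.36²/48 = 0.051502
  stratum South: (980/3940)²·(1 − 200/980)·4.91²/200 = 0.00593555
  stratum East: (960/3940)²·(1 − 106/960)·1.84²/106 = 0.00168681
  stratum West: (740/3940)²·(1 − 143/740)·0.65²/143 = 8.40822e-05
  stratum Central: (80/3940)²·(1 − 12/80)·1.31²/12 = 5.0115e-05
V̂(x̄_st) = 0.0592586
SE(x̄_st) = √0.0592586 = 0.243431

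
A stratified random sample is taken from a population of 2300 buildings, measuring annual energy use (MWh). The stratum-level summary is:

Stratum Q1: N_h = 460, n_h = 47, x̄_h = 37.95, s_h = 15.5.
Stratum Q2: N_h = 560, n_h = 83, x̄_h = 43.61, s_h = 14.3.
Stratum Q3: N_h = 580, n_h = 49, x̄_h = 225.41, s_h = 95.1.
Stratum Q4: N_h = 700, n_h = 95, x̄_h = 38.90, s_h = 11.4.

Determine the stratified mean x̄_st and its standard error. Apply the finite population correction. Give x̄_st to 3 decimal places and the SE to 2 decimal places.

x̄_st = Σ W_h x̄_h = (460·37.95 + 560·43.61 + 580·225.41 + 700·38.90)/2300 = 86.88974
V̂(x̄_st) = Σ W_h² (1 − n_h/N_h) s_h²/n_h, with W_h = N_h/N and N = 2300:
  stratum Q1: (460/2300)²·(1 − 47/460)·15.5²/47 = 0.183577
  stratum Q2: (560/2300)²·(1 − 83/560)·14.3²/83 = 0.124407
  stratum Q3: (580/2300)²·(1 − 49/580)·95.1²/49 = 10.7456
  stratum Q4: (700/2300)²·(1 − 95/700)·11.4²/95 = 0.109518
V̂(x̄_st) = 11.1631
SE(x̄_st) = √11.1631 = 3.34113

x̄_st ≈ 86.890, SE ≈ 3.34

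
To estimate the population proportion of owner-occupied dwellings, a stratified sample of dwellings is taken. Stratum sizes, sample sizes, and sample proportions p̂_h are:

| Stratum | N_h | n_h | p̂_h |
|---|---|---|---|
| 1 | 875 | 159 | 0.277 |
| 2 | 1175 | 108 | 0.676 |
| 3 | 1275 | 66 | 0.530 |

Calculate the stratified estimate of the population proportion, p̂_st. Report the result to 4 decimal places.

N = 3325; stratum weights W_h = N_h/N.
p̂_st = Σ W_h p̂_h = (875·0.277 + 1175·0.676 + 1275·0.530)/3325 = 0.51502

p̂_st ≈ 0.5150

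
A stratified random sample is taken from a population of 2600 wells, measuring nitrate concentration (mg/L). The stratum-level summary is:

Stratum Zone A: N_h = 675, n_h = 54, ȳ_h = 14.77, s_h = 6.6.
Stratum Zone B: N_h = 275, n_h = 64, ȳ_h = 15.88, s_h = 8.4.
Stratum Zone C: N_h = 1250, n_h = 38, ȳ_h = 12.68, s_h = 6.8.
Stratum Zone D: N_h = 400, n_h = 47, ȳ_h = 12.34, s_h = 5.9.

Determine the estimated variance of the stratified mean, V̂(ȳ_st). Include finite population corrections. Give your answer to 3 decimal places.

V̂(ȳ_st) = Σ W_h² (1 − n_h/N_h) s_h²/n_h, with W_h = N_h/N and N = 2600:
  stratum Zone A: (675/2600)²·(1 − 54/675)·6.6²/54 = 0.0500199
  stratum Zone B: (275/2600)²·(1 − 64/275)·8.4²/64 = 0.0094634
  stratum Zone C: (1250/2600)²·(1 − 38/1250)·6.8²/38 = 0.272709
  stratum Zone D: (400/2600)²·(1 − 47/400)·5.9²/47 = 0.0154701
V̂(ȳ_st) = 0.347663

V̂(ȳ_st) ≈ 0.348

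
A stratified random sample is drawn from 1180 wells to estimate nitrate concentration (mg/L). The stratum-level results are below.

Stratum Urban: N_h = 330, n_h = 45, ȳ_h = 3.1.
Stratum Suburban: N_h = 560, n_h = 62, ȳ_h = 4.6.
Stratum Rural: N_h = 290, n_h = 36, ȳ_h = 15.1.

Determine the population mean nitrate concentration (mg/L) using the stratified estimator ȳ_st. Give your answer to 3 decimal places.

ȳ_st ≈ 6.761

N = Σ N_h = 1180. Stratum weights W_h = N_h/N.
ȳ_st = (330·3.1 + 560·4.6 + 290·15.1) / 1180 = 6.76102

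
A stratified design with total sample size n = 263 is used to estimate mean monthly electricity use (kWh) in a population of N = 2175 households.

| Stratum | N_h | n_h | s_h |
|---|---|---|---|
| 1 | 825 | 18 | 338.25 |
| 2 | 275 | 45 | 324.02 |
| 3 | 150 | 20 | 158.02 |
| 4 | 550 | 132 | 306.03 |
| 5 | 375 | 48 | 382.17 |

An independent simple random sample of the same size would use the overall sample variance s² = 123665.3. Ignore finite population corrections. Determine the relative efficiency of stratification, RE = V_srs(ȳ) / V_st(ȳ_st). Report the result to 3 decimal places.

RE ≈ 0.430

V̂(ȳ_st) = Σ W_h² s_h²/n_h, with W_h = N_h/N and N = 2175:
  stratum 1: (825/2175)²·338.25²/18 = 914.518
  stratum 2: (275/2175)²·324.02²/45 = 37.2974
  stratum 3: (150/2175)²·158.02²/20 = 5.93825
  stratum 4: (550/2175)²·306.03²/132 = 45.3692
  stratum 5: (375/2175)²·382.17²/48 = 90.4515
V_st = 1093.57
V_srs = s²/n = 123665.3/263 = 470.21
Relative efficiency = V_srs / V_st = 470.21/1093.57 = 0.4300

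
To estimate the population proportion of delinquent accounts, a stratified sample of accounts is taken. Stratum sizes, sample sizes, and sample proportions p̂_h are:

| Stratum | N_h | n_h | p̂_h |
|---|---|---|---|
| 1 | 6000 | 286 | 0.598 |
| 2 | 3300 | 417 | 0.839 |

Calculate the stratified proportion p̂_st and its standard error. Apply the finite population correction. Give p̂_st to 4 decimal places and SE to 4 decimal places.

p̂_st ≈ 0.6835, SE ≈ 0.0192

N = 9300; stratum weights W_h = N_h/N.
p̂_st = Σ W_h p̂_h = (6000·0.598 + 3300·0.839)/9300 = 0.68352
V̂(p̂_st) = Σ W_h² (1 − n_h/N_h) p̂_h(1−p̂_h)/(n_h−1):
  stratum 1: (6000/9300)²·(1 − 286/6000)·0.598·0.402/285 = 0.000334355
  stratum 2: (3300/9300)²·(1 − 417/3300)·0.839·0.161/416 = 3.5718e-05
V̂(p̂_st) = 0.000370073; SE = √V̂ = 0.0192373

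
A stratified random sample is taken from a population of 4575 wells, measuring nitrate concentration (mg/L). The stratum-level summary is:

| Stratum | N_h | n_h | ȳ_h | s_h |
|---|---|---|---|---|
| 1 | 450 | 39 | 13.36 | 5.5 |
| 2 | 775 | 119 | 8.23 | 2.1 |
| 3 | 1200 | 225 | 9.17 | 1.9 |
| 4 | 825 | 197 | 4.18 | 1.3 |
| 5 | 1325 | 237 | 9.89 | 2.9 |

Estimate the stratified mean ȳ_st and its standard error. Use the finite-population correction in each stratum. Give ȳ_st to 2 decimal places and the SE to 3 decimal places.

ȳ_st ≈ 8.73, SE ≈ 0.106

ȳ_st = Σ W_h ȳ_h = (450·13.36 + 775·8.23 + 1200·9.17 + 825·4.18 + 1325·9.89)/4575 = 8.73158
V̂(ȳ_st) = Σ W_h² (1 − n_h/N_h) s_h²/n_h, with W_h = N_h/N and N = 4575:
  stratum 1: (450/4575)²·(1 − 39/450)·5.5²/39 = 0.00685382
  stratum 2: (775/4575)²·(1 − 119/775)·2.1²/119 = 0.00090015
  stratum 3: (1200/4575)²·(1 − 225/1200)·1.9²/225 = 0.000896868
  stratum 4: (825/4575)²·(1 − 197/825)·1.3²/197 = 0.00021235
  stratum 5: (1325/4575)²·(1 − 237/1325)·2.9²/237 = 0.00244405
V̂(ȳ_st) = 0.0113072
SE(ȳ_st) = √0.0113072 = 0.106336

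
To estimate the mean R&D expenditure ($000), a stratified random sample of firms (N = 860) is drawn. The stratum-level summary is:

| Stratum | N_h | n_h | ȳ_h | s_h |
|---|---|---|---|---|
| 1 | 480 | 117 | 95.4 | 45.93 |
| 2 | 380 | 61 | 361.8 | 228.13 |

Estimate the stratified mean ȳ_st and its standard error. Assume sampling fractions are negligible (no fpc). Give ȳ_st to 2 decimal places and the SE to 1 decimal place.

ȳ_st ≈ 213.11, SE ≈ 13.1

ȳ_st = Σ W_h ȳ_h = (480·95.4 + 380·361.8)/860 = 213.11163
V̂(ȳ_st) = Σ W_h² s_h²/n_h, with W_h = N_h/N and N = 860:
  stratum 1: (480/860)²·45.93²/117 = 5.61685
  stratum 2: (380/860)²·228.13²/61 = 166.573
V̂(ȳ_st) = 172.19
SE(ȳ_st) = √172.19 = 13.1221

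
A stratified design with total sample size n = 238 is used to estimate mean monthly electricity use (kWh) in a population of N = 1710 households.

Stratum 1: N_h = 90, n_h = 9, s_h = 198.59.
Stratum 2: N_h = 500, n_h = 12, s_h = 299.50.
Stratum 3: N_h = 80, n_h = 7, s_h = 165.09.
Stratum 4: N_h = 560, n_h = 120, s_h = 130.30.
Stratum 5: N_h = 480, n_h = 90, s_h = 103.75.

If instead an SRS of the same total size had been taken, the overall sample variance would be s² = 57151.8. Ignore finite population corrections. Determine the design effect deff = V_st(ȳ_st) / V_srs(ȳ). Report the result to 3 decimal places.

V̂(ȳ_st) = Σ W_h² s_h²/n_h, with W_h = N_h/N and N = 1710:
  stratum 1: (90/1710)²·198.59²/9 = 12.1385
  stratum 2: (500/1710)²·299.50²/12 = 639.087
  stratum 3: (80/1710)²·165.09²/7 = 8.5218
  stratum 4: (560/1710)²·130.30²/120 = 15.1737
  stratum 5: (480/1710)²·103.75²/90 = 9.42375
V_st = 684.345
V_srs = s²/n = 57151.8/238 = 240.134
deff = V_st / V_srs = 684.345/240.134 = 2.8499

deff ≈ 2.850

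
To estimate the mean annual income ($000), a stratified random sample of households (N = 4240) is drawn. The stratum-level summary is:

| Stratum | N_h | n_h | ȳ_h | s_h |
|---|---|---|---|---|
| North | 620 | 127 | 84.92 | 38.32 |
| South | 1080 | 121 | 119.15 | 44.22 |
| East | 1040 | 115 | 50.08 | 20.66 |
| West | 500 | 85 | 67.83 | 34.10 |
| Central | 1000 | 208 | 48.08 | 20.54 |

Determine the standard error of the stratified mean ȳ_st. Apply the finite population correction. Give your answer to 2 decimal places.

SE(ȳ_st) ≈ 1.25

V̂(ȳ_st) = Σ W_h² (1 − n_h/N_h) s_h²/n_h, with W_h = N_h/N and N = 4240:
  stratum North: (620/4240)²·(1 − 127/620)·38.32²/127 = 0.196587
  stratum South: (1080/4240)²·(1 − 121/1080)·44.22²/121 = 0.931028
  stratum East: (1040/4240)²·(1 − 115/1040)·20.66²/115 = 0.198612
  stratum West: (500/4240)²·(1 − 85/500)·34.10²/85 = 0.157898
  stratum Central: (1000/4240)²·(1 − 208/1000)·20.54²/208 = 0.0893575
V̂(ȳ_st) = 1.57348
SE(ȳ_st) = √1.57348 = 1.25439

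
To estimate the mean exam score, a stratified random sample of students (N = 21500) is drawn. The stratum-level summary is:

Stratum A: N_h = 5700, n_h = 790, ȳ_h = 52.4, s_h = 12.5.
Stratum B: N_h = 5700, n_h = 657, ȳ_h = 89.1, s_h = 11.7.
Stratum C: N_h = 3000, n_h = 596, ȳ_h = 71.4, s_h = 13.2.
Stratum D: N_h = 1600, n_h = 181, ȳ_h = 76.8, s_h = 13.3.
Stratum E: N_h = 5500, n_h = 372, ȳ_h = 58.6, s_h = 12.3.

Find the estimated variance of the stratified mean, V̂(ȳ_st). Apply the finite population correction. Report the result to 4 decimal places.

V̂(ȳ_st) ≈ 0.0591

V̂(ȳ_st) = Σ W_h² (1 − n_h/N_h) s_h²/n_h, with W_h = N_h/N and N = 21500:
  stratum A: (5700/21500)²·(1 − 790/5700)·12.5²/790 = 0.0119749
  stratum B: (5700/21500)²·(1 − 657/5700)·11.7²/657 = 0.0129567
  stratum C: (3000/21500)²·(1 − 596/3000)·13.2²/596 = 0.00456121
  stratum D: (1600/21500)²·(1 − 181/1600)·13.3²/181 = 0.0048001
  stratum E: (5500/21500)²·(1 − 372/5500)·12.3²/372 = 0.0248142
V̂(ȳ_st) = 0.0591071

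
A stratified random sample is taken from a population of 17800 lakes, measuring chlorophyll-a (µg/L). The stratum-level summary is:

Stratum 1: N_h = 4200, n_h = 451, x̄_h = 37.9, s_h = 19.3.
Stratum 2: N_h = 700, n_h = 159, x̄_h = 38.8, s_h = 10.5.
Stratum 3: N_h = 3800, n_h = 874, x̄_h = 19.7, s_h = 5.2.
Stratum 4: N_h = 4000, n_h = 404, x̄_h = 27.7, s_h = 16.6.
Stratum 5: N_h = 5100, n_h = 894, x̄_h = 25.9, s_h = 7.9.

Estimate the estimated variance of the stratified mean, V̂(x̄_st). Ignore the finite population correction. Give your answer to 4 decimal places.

V̂(x̄_st) = Σ W_h² s_h²/n_h, with W_h = N_h/N and N = 17800:
  stratum 1: (4200/17800)²·19.3²/451 = 0.0459829
  stratum 2: (700/17800)²·10.5²/159 = 0.00107235
  stratum 3: (3800/17800)²·5.2²/874 = 0.00141001
  stratum 4: (4000/17800)²·16.6²/404 = 0.0344441
  stratum 5: (5100/17800)²·7.9²/894 = 0.00573082
V̂(x̄_st) = 0.0886402

V̂(x̄_st) ≈ 0.0886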